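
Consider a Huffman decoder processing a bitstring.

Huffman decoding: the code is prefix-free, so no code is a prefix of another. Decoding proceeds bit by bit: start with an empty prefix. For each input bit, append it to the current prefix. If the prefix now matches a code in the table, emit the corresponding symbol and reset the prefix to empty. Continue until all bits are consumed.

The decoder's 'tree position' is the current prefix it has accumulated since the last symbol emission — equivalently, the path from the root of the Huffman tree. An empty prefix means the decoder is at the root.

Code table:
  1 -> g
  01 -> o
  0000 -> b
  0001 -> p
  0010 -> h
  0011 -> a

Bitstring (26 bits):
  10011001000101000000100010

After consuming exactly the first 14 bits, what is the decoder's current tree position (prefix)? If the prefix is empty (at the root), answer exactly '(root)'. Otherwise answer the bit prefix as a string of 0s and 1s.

Bit 0: prefix='1' -> emit 'g', reset
Bit 1: prefix='0' (no match yet)
Bit 2: prefix='00' (no match yet)
Bit 3: prefix='001' (no match yet)
Bit 4: prefix='0011' -> emit 'a', reset
Bit 5: prefix='0' (no match yet)
Bit 6: prefix='00' (no match yet)
Bit 7: prefix='001' (no match yet)
Bit 8: prefix='0010' -> emit 'h', reset
Bit 9: prefix='0' (no match yet)
Bit 10: prefix='00' (no match yet)
Bit 11: prefix='001' (no match yet)
Bit 12: prefix='0010' -> emit 'h', reset
Bit 13: prefix='1' -> emit 'g', reset

Answer: (root)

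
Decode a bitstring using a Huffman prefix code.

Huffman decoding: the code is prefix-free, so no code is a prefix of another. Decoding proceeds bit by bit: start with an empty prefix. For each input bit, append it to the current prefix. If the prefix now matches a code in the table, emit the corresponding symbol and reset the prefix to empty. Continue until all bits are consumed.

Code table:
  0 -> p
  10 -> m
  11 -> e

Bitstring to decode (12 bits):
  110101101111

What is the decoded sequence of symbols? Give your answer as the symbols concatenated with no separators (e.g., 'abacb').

Answer: epmepee

Derivation:
Bit 0: prefix='1' (no match yet)
Bit 1: prefix='11' -> emit 'e', reset
Bit 2: prefix='0' -> emit 'p', reset
Bit 3: prefix='1' (no match yet)
Bit 4: prefix='10' -> emit 'm', reset
Bit 5: prefix='1' (no match yet)
Bit 6: prefix='11' -> emit 'e', reset
Bit 7: prefix='0' -> emit 'p', reset
Bit 8: prefix='1' (no match yet)
Bit 9: prefix='11' -> emit 'e', reset
Bit 10: prefix='1' (no match yet)
Bit 11: prefix='11' -> emit 'e', reset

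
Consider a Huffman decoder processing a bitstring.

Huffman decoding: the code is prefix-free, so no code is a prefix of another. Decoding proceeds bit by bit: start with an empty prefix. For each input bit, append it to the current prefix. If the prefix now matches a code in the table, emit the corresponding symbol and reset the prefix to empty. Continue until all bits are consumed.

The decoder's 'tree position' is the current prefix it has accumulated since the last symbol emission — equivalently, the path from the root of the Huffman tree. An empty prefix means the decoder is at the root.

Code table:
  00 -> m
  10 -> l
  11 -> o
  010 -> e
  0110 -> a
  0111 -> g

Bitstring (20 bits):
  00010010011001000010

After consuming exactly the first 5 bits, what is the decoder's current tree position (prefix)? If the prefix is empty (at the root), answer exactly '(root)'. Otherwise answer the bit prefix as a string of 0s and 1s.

Answer: (root)

Derivation:
Bit 0: prefix='0' (no match yet)
Bit 1: prefix='00' -> emit 'm', reset
Bit 2: prefix='0' (no match yet)
Bit 3: prefix='01' (no match yet)
Bit 4: prefix='010' -> emit 'e', reset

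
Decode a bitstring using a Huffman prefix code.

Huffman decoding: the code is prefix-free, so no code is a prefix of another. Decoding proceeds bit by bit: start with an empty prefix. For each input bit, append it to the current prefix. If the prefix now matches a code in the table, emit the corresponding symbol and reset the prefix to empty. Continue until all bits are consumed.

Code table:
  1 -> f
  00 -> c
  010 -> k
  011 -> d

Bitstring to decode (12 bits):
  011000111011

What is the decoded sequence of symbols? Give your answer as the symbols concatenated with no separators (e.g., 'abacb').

Bit 0: prefix='0' (no match yet)
Bit 1: prefix='01' (no match yet)
Bit 2: prefix='011' -> emit 'd', reset
Bit 3: prefix='0' (no match yet)
Bit 4: prefix='00' -> emit 'c', reset
Bit 5: prefix='0' (no match yet)
Bit 6: prefix='01' (no match yet)
Bit 7: prefix='011' -> emit 'd', reset
Bit 8: prefix='1' -> emit 'f', reset
Bit 9: prefix='0' (no match yet)
Bit 10: prefix='01' (no match yet)
Bit 11: prefix='011' -> emit 'd', reset

Answer: dcdfd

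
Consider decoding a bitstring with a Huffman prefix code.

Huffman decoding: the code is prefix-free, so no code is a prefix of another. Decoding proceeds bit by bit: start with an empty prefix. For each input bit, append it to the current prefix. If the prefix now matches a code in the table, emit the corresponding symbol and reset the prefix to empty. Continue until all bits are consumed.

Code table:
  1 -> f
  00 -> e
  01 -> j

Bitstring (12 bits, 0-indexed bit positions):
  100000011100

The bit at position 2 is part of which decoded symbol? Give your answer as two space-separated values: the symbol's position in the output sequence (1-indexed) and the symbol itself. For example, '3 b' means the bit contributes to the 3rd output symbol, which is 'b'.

Answer: 2 e

Derivation:
Bit 0: prefix='1' -> emit 'f', reset
Bit 1: prefix='0' (no match yet)
Bit 2: prefix='00' -> emit 'e', reset
Bit 3: prefix='0' (no match yet)
Bit 4: prefix='00' -> emit 'e', reset
Bit 5: prefix='0' (no match yet)
Bit 6: prefix='00' -> emit 'e', reset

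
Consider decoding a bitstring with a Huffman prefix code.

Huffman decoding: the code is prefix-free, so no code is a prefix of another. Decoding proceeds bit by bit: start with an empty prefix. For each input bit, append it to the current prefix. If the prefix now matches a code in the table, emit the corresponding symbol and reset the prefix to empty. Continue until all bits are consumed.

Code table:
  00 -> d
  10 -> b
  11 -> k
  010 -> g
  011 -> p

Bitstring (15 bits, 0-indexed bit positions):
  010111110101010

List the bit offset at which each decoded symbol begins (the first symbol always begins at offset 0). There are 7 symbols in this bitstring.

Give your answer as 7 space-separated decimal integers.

Bit 0: prefix='0' (no match yet)
Bit 1: prefix='01' (no match yet)
Bit 2: prefix='010' -> emit 'g', reset
Bit 3: prefix='1' (no match yet)
Bit 4: prefix='11' -> emit 'k', reset
Bit 5: prefix='1' (no match yet)
Bit 6: prefix='11' -> emit 'k', reset
Bit 7: prefix='1' (no match yet)
Bit 8: prefix='10' -> emit 'b', reset
Bit 9: prefix='1' (no match yet)
Bit 10: prefix='10' -> emit 'b', reset
Bit 11: prefix='1' (no match yet)
Bit 12: prefix='10' -> emit 'b', reset
Bit 13: prefix='1' (no match yet)
Bit 14: prefix='10' -> emit 'b', reset

Answer: 0 3 5 7 9 11 13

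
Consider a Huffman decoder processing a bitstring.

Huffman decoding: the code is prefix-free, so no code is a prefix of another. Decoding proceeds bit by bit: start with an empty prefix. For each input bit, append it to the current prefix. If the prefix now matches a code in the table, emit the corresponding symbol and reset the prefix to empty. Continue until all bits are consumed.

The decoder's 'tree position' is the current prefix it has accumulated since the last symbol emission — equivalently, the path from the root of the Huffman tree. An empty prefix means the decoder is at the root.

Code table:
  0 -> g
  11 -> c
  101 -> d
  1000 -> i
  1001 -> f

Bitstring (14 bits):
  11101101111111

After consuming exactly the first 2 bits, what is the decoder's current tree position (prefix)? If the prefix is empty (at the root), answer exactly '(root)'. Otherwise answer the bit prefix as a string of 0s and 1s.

Answer: (root)

Derivation:
Bit 0: prefix='1' (no match yet)
Bit 1: prefix='11' -> emit 'c', reset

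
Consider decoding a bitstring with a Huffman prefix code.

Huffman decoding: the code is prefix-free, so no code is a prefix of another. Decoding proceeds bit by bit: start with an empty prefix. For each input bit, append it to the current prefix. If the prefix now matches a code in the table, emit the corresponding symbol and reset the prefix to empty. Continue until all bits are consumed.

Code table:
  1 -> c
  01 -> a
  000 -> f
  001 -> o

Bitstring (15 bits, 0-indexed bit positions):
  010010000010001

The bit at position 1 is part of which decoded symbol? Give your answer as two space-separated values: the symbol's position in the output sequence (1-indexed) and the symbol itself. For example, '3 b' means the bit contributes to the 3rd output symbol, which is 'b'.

Bit 0: prefix='0' (no match yet)
Bit 1: prefix='01' -> emit 'a', reset
Bit 2: prefix='0' (no match yet)
Bit 3: prefix='00' (no match yet)
Bit 4: prefix='001' -> emit 'o', reset
Bit 5: prefix='0' (no match yet)

Answer: 1 a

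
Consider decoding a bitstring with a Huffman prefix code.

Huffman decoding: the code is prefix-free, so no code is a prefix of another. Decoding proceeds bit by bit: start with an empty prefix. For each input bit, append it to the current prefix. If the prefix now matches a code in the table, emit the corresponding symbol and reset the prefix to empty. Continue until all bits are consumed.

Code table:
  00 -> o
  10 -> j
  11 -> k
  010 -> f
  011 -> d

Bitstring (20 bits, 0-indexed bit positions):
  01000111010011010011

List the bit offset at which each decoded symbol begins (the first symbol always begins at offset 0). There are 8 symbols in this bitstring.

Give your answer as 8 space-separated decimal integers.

Bit 0: prefix='0' (no match yet)
Bit 1: prefix='01' (no match yet)
Bit 2: prefix='010' -> emit 'f', reset
Bit 3: prefix='0' (no match yet)
Bit 4: prefix='00' -> emit 'o', reset
Bit 5: prefix='1' (no match yet)
Bit 6: prefix='11' -> emit 'k', reset
Bit 7: prefix='1' (no match yet)
Bit 8: prefix='10' -> emit 'j', reset
Bit 9: prefix='1' (no match yet)
Bit 10: prefix='10' -> emit 'j', reset
Bit 11: prefix='0' (no match yet)
Bit 12: prefix='01' (no match yet)
Bit 13: prefix='011' -> emit 'd', reset
Bit 14: prefix='0' (no match yet)
Bit 15: prefix='01' (no match yet)
Bit 16: prefix='010' -> emit 'f', reset
Bit 17: prefix='0' (no match yet)
Bit 18: prefix='01' (no match yet)
Bit 19: prefix='011' -> emit 'd', reset

Answer: 0 3 5 7 9 11 14 17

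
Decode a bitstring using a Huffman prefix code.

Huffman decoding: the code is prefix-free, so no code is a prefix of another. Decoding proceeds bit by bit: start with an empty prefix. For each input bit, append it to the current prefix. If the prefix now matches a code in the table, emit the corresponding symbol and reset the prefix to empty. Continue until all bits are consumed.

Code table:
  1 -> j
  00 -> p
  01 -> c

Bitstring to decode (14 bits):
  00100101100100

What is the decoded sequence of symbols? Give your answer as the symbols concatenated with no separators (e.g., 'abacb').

Answer: pjpjcjpjp

Derivation:
Bit 0: prefix='0' (no match yet)
Bit 1: prefix='00' -> emit 'p', reset
Bit 2: prefix='1' -> emit 'j', reset
Bit 3: prefix='0' (no match yet)
Bit 4: prefix='00' -> emit 'p', reset
Bit 5: prefix='1' -> emit 'j', reset
Bit 6: prefix='0' (no match yet)
Bit 7: prefix='01' -> emit 'c', reset
Bit 8: prefix='1' -> emit 'j', reset
Bit 9: prefix='0' (no match yet)
Bit 10: prefix='00' -> emit 'p', reset
Bit 11: prefix='1' -> emit 'j', reset
Bit 12: prefix='0' (no match yet)
Bit 13: prefix='00' -> emit 'p', reset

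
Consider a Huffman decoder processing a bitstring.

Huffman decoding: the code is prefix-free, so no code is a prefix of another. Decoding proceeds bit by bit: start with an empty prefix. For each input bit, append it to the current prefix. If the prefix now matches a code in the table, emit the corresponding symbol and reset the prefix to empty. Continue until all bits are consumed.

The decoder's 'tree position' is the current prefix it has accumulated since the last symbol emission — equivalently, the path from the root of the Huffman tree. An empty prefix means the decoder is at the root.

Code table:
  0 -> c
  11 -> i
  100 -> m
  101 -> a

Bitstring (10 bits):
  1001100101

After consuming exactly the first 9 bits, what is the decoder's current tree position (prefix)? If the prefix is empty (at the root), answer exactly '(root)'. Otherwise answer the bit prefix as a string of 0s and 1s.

Answer: 10

Derivation:
Bit 0: prefix='1' (no match yet)
Bit 1: prefix='10' (no match yet)
Bit 2: prefix='100' -> emit 'm', reset
Bit 3: prefix='1' (no match yet)
Bit 4: prefix='11' -> emit 'i', reset
Bit 5: prefix='0' -> emit 'c', reset
Bit 6: prefix='0' -> emit 'c', reset
Bit 7: prefix='1' (no match yet)
Bit 8: prefix='10' (no match yet)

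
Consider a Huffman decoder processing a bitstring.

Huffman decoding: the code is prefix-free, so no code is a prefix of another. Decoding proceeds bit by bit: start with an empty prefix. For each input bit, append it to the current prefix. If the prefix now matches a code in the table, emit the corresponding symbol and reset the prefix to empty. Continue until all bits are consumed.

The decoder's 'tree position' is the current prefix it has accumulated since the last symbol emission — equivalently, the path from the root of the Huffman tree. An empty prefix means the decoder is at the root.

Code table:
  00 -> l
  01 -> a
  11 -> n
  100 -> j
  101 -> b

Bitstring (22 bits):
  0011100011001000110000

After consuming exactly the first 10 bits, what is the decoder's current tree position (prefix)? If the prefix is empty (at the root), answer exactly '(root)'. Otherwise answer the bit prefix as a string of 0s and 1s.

Answer: 1

Derivation:
Bit 0: prefix='0' (no match yet)
Bit 1: prefix='00' -> emit 'l', reset
Bit 2: prefix='1' (no match yet)
Bit 3: prefix='11' -> emit 'n', reset
Bit 4: prefix='1' (no match yet)
Bit 5: prefix='10' (no match yet)
Bit 6: prefix='100' -> emit 'j', reset
Bit 7: prefix='0' (no match yet)
Bit 8: prefix='01' -> emit 'a', reset
Bit 9: prefix='1' (no match yet)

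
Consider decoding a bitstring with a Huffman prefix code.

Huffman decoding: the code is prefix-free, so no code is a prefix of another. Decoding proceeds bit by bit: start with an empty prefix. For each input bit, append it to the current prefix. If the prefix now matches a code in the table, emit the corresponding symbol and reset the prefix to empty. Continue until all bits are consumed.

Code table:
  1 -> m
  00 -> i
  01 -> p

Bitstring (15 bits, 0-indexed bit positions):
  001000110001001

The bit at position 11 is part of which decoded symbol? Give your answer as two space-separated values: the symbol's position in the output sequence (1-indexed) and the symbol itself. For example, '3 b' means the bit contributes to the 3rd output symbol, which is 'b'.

Bit 0: prefix='0' (no match yet)
Bit 1: prefix='00' -> emit 'i', reset
Bit 2: prefix='1' -> emit 'm', reset
Bit 3: prefix='0' (no match yet)
Bit 4: prefix='00' -> emit 'i', reset
Bit 5: prefix='0' (no match yet)
Bit 6: prefix='01' -> emit 'p', reset
Bit 7: prefix='1' -> emit 'm', reset
Bit 8: prefix='0' (no match yet)
Bit 9: prefix='00' -> emit 'i', reset
Bit 10: prefix='0' (no match yet)
Bit 11: prefix='01' -> emit 'p', reset
Bit 12: prefix='0' (no match yet)
Bit 13: prefix='00' -> emit 'i', reset
Bit 14: prefix='1' -> emit 'm', reset

Answer: 7 p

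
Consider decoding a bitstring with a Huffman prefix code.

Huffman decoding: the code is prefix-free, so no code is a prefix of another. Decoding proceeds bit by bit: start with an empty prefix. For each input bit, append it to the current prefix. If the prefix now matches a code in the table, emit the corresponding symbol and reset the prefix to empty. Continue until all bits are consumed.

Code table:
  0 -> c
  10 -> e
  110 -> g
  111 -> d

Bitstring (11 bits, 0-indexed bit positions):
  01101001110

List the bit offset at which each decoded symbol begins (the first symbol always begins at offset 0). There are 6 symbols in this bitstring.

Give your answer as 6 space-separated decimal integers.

Bit 0: prefix='0' -> emit 'c', reset
Bit 1: prefix='1' (no match yet)
Bit 2: prefix='11' (no match yet)
Bit 3: prefix='110' -> emit 'g', reset
Bit 4: prefix='1' (no match yet)
Bit 5: prefix='10' -> emit 'e', reset
Bit 6: prefix='0' -> emit 'c', reset
Bit 7: prefix='1' (no match yet)
Bit 8: prefix='11' (no match yet)
Bit 9: prefix='111' -> emit 'd', reset
Bit 10: prefix='0' -> emit 'c', reset

Answer: 0 1 4 6 7 10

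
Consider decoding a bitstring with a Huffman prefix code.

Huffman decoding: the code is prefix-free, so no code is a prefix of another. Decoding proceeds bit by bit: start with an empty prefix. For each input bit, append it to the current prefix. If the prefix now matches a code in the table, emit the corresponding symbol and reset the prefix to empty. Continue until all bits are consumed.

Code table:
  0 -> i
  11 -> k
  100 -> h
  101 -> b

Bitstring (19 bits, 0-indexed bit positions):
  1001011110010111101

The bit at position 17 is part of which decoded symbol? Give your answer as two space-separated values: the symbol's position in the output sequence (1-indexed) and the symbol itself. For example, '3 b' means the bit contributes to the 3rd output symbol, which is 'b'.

Answer: 7 b

Derivation:
Bit 0: prefix='1' (no match yet)
Bit 1: prefix='10' (no match yet)
Bit 2: prefix='100' -> emit 'h', reset
Bit 3: prefix='1' (no match yet)
Bit 4: prefix='10' (no match yet)
Bit 5: prefix='101' -> emit 'b', reset
Bit 6: prefix='1' (no match yet)
Bit 7: prefix='11' -> emit 'k', reset
Bit 8: prefix='1' (no match yet)
Bit 9: prefix='10' (no match yet)
Bit 10: prefix='100' -> emit 'h', reset
Bit 11: prefix='1' (no match yet)
Bit 12: prefix='10' (no match yet)
Bit 13: prefix='101' -> emit 'b', reset
Bit 14: prefix='1' (no match yet)
Bit 15: prefix='11' -> emit 'k', reset
Bit 16: prefix='1' (no match yet)
Bit 17: prefix='10' (no match yet)
Bit 18: prefix='101' -> emit 'b', reset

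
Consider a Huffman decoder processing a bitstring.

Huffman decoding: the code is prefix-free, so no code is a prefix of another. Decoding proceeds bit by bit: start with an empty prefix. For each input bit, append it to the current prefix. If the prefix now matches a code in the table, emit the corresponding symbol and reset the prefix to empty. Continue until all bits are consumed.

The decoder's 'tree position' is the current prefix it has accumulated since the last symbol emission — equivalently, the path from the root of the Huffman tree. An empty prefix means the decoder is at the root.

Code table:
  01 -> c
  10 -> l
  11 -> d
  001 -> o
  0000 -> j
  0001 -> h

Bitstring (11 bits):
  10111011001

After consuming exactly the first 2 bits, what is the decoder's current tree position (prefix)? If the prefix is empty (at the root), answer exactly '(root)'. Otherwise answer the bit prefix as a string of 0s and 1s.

Answer: (root)

Derivation:
Bit 0: prefix='1' (no match yet)
Bit 1: prefix='10' -> emit 'l', reset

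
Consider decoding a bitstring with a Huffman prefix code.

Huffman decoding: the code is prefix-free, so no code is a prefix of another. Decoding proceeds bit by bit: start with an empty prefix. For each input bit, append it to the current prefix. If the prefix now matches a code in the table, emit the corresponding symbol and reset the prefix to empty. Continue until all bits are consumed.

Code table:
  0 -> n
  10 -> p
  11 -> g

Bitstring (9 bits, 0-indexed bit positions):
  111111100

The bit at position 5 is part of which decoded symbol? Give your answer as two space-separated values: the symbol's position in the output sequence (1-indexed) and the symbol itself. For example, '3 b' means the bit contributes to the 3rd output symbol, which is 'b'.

Answer: 3 g

Derivation:
Bit 0: prefix='1' (no match yet)
Bit 1: prefix='11' -> emit 'g', reset
Bit 2: prefix='1' (no match yet)
Bit 3: prefix='11' -> emit 'g', reset
Bit 4: prefix='1' (no match yet)
Bit 5: prefix='11' -> emit 'g', reset
Bit 6: prefix='1' (no match yet)
Bit 7: prefix='10' -> emit 'p', reset
Bit 8: prefix='0' -> emit 'n', reset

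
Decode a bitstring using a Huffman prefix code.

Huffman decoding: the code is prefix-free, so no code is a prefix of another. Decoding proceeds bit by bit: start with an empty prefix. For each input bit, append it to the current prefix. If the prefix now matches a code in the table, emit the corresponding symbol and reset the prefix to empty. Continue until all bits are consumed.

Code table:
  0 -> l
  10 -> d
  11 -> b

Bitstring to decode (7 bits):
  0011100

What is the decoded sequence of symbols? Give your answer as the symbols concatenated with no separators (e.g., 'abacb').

Bit 0: prefix='0' -> emit 'l', reset
Bit 1: prefix='0' -> emit 'l', reset
Bit 2: prefix='1' (no match yet)
Bit 3: prefix='11' -> emit 'b', reset
Bit 4: prefix='1' (no match yet)
Bit 5: prefix='10' -> emit 'd', reset
Bit 6: prefix='0' -> emit 'l', reset

Answer: llbdl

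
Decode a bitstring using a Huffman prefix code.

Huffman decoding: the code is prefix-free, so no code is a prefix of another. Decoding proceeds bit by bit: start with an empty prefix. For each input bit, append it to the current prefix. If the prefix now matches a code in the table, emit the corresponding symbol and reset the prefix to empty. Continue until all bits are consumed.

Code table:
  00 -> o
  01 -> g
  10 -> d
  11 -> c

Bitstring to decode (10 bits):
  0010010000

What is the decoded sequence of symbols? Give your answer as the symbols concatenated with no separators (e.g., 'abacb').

Answer: odgoo

Derivation:
Bit 0: prefix='0' (no match yet)
Bit 1: prefix='00' -> emit 'o', reset
Bit 2: prefix='1' (no match yet)
Bit 3: prefix='10' -> emit 'd', reset
Bit 4: prefix='0' (no match yet)
Bit 5: prefix='01' -> emit 'g', reset
Bit 6: prefix='0' (no match yet)
Bit 7: prefix='00' -> emit 'o', reset
Bit 8: prefix='0' (no match yet)
Bit 9: prefix='00' -> emit 'o', reset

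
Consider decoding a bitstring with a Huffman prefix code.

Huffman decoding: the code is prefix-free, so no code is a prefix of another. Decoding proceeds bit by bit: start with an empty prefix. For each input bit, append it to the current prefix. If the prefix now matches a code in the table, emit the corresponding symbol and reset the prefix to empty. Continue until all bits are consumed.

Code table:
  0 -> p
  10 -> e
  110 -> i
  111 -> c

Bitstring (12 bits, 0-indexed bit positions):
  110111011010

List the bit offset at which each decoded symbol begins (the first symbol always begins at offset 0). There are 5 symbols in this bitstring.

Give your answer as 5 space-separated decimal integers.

Bit 0: prefix='1' (no match yet)
Bit 1: prefix='11' (no match yet)
Bit 2: prefix='110' -> emit 'i', reset
Bit 3: prefix='1' (no match yet)
Bit 4: prefix='11' (no match yet)
Bit 5: prefix='111' -> emit 'c', reset
Bit 6: prefix='0' -> emit 'p', reset
Bit 7: prefix='1' (no match yet)
Bit 8: prefix='11' (no match yet)
Bit 9: prefix='110' -> emit 'i', reset
Bit 10: prefix='1' (no match yet)
Bit 11: prefix='10' -> emit 'e', reset

Answer: 0 3 6 7 10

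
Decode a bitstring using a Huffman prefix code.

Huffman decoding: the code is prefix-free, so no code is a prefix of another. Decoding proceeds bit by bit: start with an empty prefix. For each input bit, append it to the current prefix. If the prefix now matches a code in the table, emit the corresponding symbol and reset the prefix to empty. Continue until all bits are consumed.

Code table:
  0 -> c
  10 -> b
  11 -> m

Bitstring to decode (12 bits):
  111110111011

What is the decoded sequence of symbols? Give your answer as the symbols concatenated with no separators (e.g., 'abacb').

Bit 0: prefix='1' (no match yet)
Bit 1: prefix='11' -> emit 'm', reset
Bit 2: prefix='1' (no match yet)
Bit 3: prefix='11' -> emit 'm', reset
Bit 4: prefix='1' (no match yet)
Bit 5: prefix='10' -> emit 'b', reset
Bit 6: prefix='1' (no match yet)
Bit 7: prefix='11' -> emit 'm', reset
Bit 8: prefix='1' (no match yet)
Bit 9: prefix='10' -> emit 'b', reset
Bit 10: prefix='1' (no match yet)
Bit 11: prefix='11' -> emit 'm', reset

Answer: mmbmbm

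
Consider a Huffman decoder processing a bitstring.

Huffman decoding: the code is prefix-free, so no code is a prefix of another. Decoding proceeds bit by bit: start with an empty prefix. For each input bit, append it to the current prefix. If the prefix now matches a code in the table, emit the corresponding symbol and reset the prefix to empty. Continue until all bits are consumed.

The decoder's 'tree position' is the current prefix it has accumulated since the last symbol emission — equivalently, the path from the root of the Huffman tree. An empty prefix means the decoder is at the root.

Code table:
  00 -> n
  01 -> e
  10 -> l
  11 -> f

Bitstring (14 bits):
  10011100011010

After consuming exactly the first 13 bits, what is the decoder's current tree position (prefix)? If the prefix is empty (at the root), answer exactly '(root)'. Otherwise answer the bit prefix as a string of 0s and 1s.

Answer: 1

Derivation:
Bit 0: prefix='1' (no match yet)
Bit 1: prefix='10' -> emit 'l', reset
Bit 2: prefix='0' (no match yet)
Bit 3: prefix='01' -> emit 'e', reset
Bit 4: prefix='1' (no match yet)
Bit 5: prefix='11' -> emit 'f', reset
Bit 6: prefix='0' (no match yet)
Bit 7: prefix='00' -> emit 'n', reset
Bit 8: prefix='0' (no match yet)
Bit 9: prefix='01' -> emit 'e', reset
Bit 10: prefix='1' (no match yet)
Bit 11: prefix='10' -> emit 'l', reset
Bit 12: prefix='1' (no match yet)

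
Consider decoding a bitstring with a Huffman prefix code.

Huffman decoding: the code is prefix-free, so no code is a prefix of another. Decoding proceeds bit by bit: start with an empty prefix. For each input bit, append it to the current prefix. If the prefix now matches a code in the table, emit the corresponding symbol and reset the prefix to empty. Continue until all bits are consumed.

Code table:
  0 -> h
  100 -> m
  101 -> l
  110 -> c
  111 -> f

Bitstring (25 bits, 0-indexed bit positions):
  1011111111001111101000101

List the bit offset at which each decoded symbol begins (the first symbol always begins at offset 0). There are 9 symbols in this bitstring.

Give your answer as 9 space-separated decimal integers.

Answer: 0 3 6 9 12 15 18 21 22

Derivation:
Bit 0: prefix='1' (no match yet)
Bit 1: prefix='10' (no match yet)
Bit 2: prefix='101' -> emit 'l', reset
Bit 3: prefix='1' (no match yet)
Bit 4: prefix='11' (no match yet)
Bit 5: prefix='111' -> emit 'f', reset
Bit 6: prefix='1' (no match yet)
Bit 7: prefix='11' (no match yet)
Bit 8: prefix='111' -> emit 'f', reset
Bit 9: prefix='1' (no match yet)
Bit 10: prefix='10' (no match yet)
Bit 11: prefix='100' -> emit 'm', reset
Bit 12: prefix='1' (no match yet)
Bit 13: prefix='11' (no match yet)
Bit 14: prefix='111' -> emit 'f', reset
Bit 15: prefix='1' (no match yet)
Bit 16: prefix='11' (no match yet)
Bit 17: prefix='110' -> emit 'c', reset
Bit 18: prefix='1' (no match yet)
Bit 19: prefix='10' (no match yet)
Bit 20: prefix='100' -> emit 'm', reset
Bit 21: prefix='0' -> emit 'h', reset
Bit 22: prefix='1' (no match yet)
Bit 23: prefix='10' (no match yet)
Bit 24: prefix='101' -> emit 'l', reset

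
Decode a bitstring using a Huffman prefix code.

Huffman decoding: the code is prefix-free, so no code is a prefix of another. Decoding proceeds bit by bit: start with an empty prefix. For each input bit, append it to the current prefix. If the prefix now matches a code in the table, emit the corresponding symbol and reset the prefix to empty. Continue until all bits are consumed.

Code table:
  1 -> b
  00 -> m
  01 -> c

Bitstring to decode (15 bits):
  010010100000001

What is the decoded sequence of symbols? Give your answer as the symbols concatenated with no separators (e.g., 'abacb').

Bit 0: prefix='0' (no match yet)
Bit 1: prefix='01' -> emit 'c', reset
Bit 2: prefix='0' (no match yet)
Bit 3: prefix='00' -> emit 'm', reset
Bit 4: prefix='1' -> emit 'b', reset
Bit 5: prefix='0' (no match yet)
Bit 6: prefix='01' -> emit 'c', reset
Bit 7: prefix='0' (no match yet)
Bit 8: prefix='00' -> emit 'm', reset
Bit 9: prefix='0' (no match yet)
Bit 10: prefix='00' -> emit 'm', reset
Bit 11: prefix='0' (no match yet)
Bit 12: prefix='00' -> emit 'm', reset
Bit 13: prefix='0' (no match yet)
Bit 14: prefix='01' -> emit 'c', reset

Answer: cmbcmmmc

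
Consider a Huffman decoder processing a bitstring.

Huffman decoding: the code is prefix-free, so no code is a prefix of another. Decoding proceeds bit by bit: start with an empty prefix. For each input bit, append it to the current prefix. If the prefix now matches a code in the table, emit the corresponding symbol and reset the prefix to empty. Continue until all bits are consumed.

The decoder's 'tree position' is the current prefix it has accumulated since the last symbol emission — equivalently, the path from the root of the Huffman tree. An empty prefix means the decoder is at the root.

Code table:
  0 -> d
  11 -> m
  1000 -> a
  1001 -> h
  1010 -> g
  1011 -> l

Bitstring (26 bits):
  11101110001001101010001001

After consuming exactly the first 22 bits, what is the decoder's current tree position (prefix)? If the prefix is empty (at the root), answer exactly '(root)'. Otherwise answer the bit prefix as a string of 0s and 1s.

Answer: (root)

Derivation:
Bit 0: prefix='1' (no match yet)
Bit 1: prefix='11' -> emit 'm', reset
Bit 2: prefix='1' (no match yet)
Bit 3: prefix='10' (no match yet)
Bit 4: prefix='101' (no match yet)
Bit 5: prefix='1011' -> emit 'l', reset
Bit 6: prefix='1' (no match yet)
Bit 7: prefix='10' (no match yet)
Bit 8: prefix='100' (no match yet)
Bit 9: prefix='1000' -> emit 'a', reset
Bit 10: prefix='1' (no match yet)
Bit 11: prefix='10' (no match yet)
Bit 12: prefix='100' (no match yet)
Bit 13: prefix='1001' -> emit 'h', reset
Bit 14: prefix='1' (no match yet)
Bit 15: prefix='10' (no match yet)
Bit 16: prefix='101' (no match yet)
Bit 17: prefix='1010' -> emit 'g', reset
Bit 18: prefix='1' (no match yet)
Bit 19: prefix='10' (no match yet)
Bit 20: prefix='100' (no match yet)
Bit 21: prefix='1000' -> emit 'a', reset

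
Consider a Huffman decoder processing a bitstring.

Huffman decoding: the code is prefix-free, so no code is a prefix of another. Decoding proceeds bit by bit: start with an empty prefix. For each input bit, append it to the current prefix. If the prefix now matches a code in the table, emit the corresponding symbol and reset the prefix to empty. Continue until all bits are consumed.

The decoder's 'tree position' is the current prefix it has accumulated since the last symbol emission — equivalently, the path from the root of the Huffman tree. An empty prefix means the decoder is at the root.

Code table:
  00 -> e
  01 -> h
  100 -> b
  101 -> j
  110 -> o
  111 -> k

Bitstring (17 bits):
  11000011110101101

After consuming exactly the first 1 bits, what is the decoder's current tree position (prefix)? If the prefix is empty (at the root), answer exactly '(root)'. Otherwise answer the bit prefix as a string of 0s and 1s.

Bit 0: prefix='1' (no match yet)

Answer: 1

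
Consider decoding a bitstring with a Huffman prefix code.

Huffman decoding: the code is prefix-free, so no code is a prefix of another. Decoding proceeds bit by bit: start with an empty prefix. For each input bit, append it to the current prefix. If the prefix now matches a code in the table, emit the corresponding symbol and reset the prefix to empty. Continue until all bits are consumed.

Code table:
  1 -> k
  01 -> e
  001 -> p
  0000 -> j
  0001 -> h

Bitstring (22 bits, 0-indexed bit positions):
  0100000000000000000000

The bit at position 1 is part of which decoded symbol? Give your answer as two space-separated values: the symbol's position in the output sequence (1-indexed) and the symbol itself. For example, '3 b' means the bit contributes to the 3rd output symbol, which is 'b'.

Answer: 1 e

Derivation:
Bit 0: prefix='0' (no match yet)
Bit 1: prefix='01' -> emit 'e', reset
Bit 2: prefix='0' (no match yet)
Bit 3: prefix='00' (no match yet)
Bit 4: prefix='000' (no match yet)
Bit 5: prefix='0000' -> emit 'j', reset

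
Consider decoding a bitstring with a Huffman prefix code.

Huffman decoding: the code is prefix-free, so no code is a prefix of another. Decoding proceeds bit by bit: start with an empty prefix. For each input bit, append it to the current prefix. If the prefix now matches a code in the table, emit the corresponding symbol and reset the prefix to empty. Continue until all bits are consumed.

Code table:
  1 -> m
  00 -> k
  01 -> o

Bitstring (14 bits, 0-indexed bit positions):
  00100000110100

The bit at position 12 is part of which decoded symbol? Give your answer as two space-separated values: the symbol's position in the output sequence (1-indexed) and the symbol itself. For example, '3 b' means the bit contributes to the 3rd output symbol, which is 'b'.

Answer: 8 k

Derivation:
Bit 0: prefix='0' (no match yet)
Bit 1: prefix='00' -> emit 'k', reset
Bit 2: prefix='1' -> emit 'm', reset
Bit 3: prefix='0' (no match yet)
Bit 4: prefix='00' -> emit 'k', reset
Bit 5: prefix='0' (no match yet)
Bit 6: prefix='00' -> emit 'k', reset
Bit 7: prefix='0' (no match yet)
Bit 8: prefix='01' -> emit 'o', reset
Bit 9: prefix='1' -> emit 'm', reset
Bit 10: prefix='0' (no match yet)
Bit 11: prefix='01' -> emit 'o', reset
Bit 12: prefix='0' (no match yet)
Bit 13: prefix='00' -> emit 'k', reset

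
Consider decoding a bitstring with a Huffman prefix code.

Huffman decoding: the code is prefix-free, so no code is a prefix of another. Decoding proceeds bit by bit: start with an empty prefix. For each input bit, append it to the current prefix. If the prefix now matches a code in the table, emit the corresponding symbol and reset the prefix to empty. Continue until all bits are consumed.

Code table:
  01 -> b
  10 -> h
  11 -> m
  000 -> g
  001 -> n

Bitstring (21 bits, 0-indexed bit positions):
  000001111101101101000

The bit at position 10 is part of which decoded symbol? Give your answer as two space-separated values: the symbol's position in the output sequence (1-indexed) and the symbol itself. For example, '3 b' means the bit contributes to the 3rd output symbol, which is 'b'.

Bit 0: prefix='0' (no match yet)
Bit 1: prefix='00' (no match yet)
Bit 2: prefix='000' -> emit 'g', reset
Bit 3: prefix='0' (no match yet)
Bit 4: prefix='00' (no match yet)
Bit 5: prefix='001' -> emit 'n', reset
Bit 6: prefix='1' (no match yet)
Bit 7: prefix='11' -> emit 'm', reset
Bit 8: prefix='1' (no match yet)
Bit 9: prefix='11' -> emit 'm', reset
Bit 10: prefix='0' (no match yet)
Bit 11: prefix='01' -> emit 'b', reset
Bit 12: prefix='1' (no match yet)
Bit 13: prefix='10' -> emit 'h', reset
Bit 14: prefix='1' (no match yet)

Answer: 5 b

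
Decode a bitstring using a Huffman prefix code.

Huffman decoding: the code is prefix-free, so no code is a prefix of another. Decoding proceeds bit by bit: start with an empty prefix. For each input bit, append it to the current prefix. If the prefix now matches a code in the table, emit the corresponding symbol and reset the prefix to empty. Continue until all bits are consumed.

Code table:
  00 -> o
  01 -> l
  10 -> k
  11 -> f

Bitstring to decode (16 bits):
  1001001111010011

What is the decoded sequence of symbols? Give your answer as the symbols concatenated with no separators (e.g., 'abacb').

Answer: klofflof

Derivation:
Bit 0: prefix='1' (no match yet)
Bit 1: prefix='10' -> emit 'k', reset
Bit 2: prefix='0' (no match yet)
Bit 3: prefix='01' -> emit 'l', reset
Bit 4: prefix='0' (no match yet)
Bit 5: prefix='00' -> emit 'o', reset
Bit 6: prefix='1' (no match yet)
Bit 7: prefix='11' -> emit 'f', reset
Bit 8: prefix='1' (no match yet)
Bit 9: prefix='11' -> emit 'f', reset
Bit 10: prefix='0' (no match yet)
Bit 11: prefix='01' -> emit 'l', reset
Bit 12: prefix='0' (no match yet)
Bit 13: prefix='00' -> emit 'o', reset
Bit 14: prefix='1' (no match yet)
Bit 15: prefix='11' -> emit 'f', reset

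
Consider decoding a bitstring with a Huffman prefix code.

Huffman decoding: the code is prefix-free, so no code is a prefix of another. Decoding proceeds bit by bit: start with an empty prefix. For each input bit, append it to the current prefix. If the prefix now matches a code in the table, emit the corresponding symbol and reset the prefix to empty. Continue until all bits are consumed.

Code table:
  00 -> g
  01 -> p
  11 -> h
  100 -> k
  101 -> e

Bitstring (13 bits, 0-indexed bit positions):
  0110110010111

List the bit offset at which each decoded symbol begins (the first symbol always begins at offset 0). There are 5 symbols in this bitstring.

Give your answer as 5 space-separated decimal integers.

Bit 0: prefix='0' (no match yet)
Bit 1: prefix='01' -> emit 'p', reset
Bit 2: prefix='1' (no match yet)
Bit 3: prefix='10' (no match yet)
Bit 4: prefix='101' -> emit 'e', reset
Bit 5: prefix='1' (no match yet)
Bit 6: prefix='10' (no match yet)
Bit 7: prefix='100' -> emit 'k', reset
Bit 8: prefix='1' (no match yet)
Bit 9: prefix='10' (no match yet)
Bit 10: prefix='101' -> emit 'e', reset
Bit 11: prefix='1' (no match yet)
Bit 12: prefix='11' -> emit 'h', reset

Answer: 0 2 5 8 11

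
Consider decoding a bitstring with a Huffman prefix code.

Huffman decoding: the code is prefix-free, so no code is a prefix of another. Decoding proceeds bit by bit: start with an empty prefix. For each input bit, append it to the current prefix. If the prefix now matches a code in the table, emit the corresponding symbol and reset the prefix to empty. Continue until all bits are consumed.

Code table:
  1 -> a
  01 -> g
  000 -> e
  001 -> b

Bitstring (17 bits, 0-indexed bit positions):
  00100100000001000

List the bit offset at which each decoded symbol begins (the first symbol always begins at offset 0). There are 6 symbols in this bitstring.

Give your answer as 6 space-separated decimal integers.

Answer: 0 3 6 9 12 14

Derivation:
Bit 0: prefix='0' (no match yet)
Bit 1: prefix='00' (no match yet)
Bit 2: prefix='001' -> emit 'b', reset
Bit 3: prefix='0' (no match yet)
Bit 4: prefix='00' (no match yet)
Bit 5: prefix='001' -> emit 'b', reset
Bit 6: prefix='0' (no match yet)
Bit 7: prefix='00' (no match yet)
Bit 8: prefix='000' -> emit 'e', reset
Bit 9: prefix='0' (no match yet)
Bit 10: prefix='00' (no match yet)
Bit 11: prefix='000' -> emit 'e', reset
Bit 12: prefix='0' (no match yet)
Bit 13: prefix='01' -> emit 'g', reset
Bit 14: prefix='0' (no match yet)
Bit 15: prefix='00' (no match yet)
Bit 16: prefix='000' -> emit 'e', reset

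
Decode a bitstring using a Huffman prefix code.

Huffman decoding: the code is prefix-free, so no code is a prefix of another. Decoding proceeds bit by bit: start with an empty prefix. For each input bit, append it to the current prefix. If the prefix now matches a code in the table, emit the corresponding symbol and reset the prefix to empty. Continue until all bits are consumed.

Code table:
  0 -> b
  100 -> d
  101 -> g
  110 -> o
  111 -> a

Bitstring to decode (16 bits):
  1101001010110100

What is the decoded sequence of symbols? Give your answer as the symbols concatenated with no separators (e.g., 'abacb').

Bit 0: prefix='1' (no match yet)
Bit 1: prefix='11' (no match yet)
Bit 2: prefix='110' -> emit 'o', reset
Bit 3: prefix='1' (no match yet)
Bit 4: prefix='10' (no match yet)
Bit 5: prefix='100' -> emit 'd', reset
Bit 6: prefix='1' (no match yet)
Bit 7: prefix='10' (no match yet)
Bit 8: prefix='101' -> emit 'g', reset
Bit 9: prefix='0' -> emit 'b', reset
Bit 10: prefix='1' (no match yet)
Bit 11: prefix='11' (no match yet)
Bit 12: prefix='110' -> emit 'o', reset
Bit 13: prefix='1' (no match yet)
Bit 14: prefix='10' (no match yet)
Bit 15: prefix='100' -> emit 'd', reset

Answer: odgbod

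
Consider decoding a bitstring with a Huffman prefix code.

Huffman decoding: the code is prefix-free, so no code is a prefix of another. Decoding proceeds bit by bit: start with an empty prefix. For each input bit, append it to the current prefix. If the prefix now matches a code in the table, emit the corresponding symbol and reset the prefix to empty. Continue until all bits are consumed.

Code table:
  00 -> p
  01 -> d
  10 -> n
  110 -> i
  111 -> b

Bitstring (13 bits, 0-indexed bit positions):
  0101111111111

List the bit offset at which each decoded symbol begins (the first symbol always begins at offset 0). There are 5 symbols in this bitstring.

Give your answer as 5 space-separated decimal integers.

Bit 0: prefix='0' (no match yet)
Bit 1: prefix='01' -> emit 'd', reset
Bit 2: prefix='0' (no match yet)
Bit 3: prefix='01' -> emit 'd', reset
Bit 4: prefix='1' (no match yet)
Bit 5: prefix='11' (no match yet)
Bit 6: prefix='111' -> emit 'b', reset
Bit 7: prefix='1' (no match yet)
Bit 8: prefix='11' (no match yet)
Bit 9: prefix='111' -> emit 'b', reset
Bit 10: prefix='1' (no match yet)
Bit 11: prefix='11' (no match yet)
Bit 12: prefix='111' -> emit 'b', reset

Answer: 0 2 4 7 10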